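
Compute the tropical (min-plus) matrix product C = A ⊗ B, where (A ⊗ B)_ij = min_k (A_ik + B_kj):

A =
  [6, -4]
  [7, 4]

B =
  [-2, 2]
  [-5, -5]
A ⊗ B =
  [-9, -9]
  [-1, -1]

Apply the min-plus product entry-by-entry:
  C[0][0] = min over k of (A[0][0] + B[0][0] = 6 + -2 = 4, A[0][1] + B[1][0] = -4 + -5 = -9) = -9 (attained at k = 1)
  C[0][1] = min over k of (A[0][0] + B[0][1] = 6 + 2 = 8, A[0][1] + B[1][1] = -4 + -5 = -9) = -9 (attained at k = 1)
  C[1][0] = min over k of (A[1][0] + B[0][0] = 7 + -2 = 5, A[1][1] + B[1][0] = 4 + -5 = -1) = -1 (attained at k = 1)
  C[1][1] = min over k of (A[1][0] + B[0][1] = 7 + 2 = 9, A[1][1] + B[1][1] = 4 + -5 = -1) = -1 (attained at k = 1)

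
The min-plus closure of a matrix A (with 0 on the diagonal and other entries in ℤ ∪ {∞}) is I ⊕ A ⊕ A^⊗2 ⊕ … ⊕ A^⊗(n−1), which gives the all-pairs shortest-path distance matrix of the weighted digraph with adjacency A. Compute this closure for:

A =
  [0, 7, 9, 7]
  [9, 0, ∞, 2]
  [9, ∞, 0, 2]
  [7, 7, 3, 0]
Closure =
  [0, 7, 9, 7]
  [9, 0, 5, 2]
  [9, 9, 0, 2]
  [7, 7, 3, 0]

This is the Floyd-Warshall all-pairs shortest-path computation. For each intermediate vertex k = 0, 1, …, 3, update dist[i][j] ← min(dist[i][j], dist[i][k] + dist[k][j]). The final matrix gives, for each (i, j), the minimum total weight of any directed path from i to j (possibly empty when i = j).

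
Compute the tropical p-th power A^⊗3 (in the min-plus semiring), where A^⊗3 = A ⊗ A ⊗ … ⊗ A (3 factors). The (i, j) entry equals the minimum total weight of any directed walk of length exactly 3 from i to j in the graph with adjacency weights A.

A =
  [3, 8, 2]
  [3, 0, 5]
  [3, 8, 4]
A^⊗3 =
  [8, 8, 7]
  [3, 0, 5]
  [8, 8, 8]

Each entry (A^⊗3)_ij equals the minimum over all length-3 walks i = v_0 → v_1 → … → v_3 = j of Σ_t A[v_t][v_{t+1}]. For example, for (i, j) = (0, 2) we minimise over 9 possible intermediate vertex sequences; the minimum is 7, attained along the walk 0 → 2 → 0 → 2.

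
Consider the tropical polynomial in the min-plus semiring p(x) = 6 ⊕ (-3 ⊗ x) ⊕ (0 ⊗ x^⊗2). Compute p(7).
p(7) = 4

A tropical monomial a ⊗ x^⊗i evaluates to a + i · x. Evaluating each term at x = 7:
  Term 0 contributes 6 + 0 · 7 = 6
  Term 1 contributes -3 + 1 · 7 = 4
  Term 2 contributes 0 + 2 · 7 = 14
p(7) = ⊕ of these = min[6, 4, 14] = 4.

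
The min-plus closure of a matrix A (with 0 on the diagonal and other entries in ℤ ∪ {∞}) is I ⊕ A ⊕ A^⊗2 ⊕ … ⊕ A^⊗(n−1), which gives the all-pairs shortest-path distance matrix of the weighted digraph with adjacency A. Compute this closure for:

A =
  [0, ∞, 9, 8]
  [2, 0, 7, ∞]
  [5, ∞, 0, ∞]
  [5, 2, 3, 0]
Closure =
  [0, 10, 9, 8]
  [2, 0, 7, 10]
  [5, 15, 0, 13]
  [4, 2, 3, 0]

This is the Floyd-Warshall all-pairs shortest-path computation. For each intermediate vertex k = 0, 1, …, 3, update dist[i][j] ← min(dist[i][j], dist[i][k] + dist[k][j]). The final matrix gives, for each (i, j), the minimum total weight of any directed path from i to j (possibly empty when i = j).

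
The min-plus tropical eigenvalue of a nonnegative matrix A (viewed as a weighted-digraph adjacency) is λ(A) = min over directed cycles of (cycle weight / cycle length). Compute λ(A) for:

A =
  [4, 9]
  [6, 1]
λ(A) = 1

Enumerate directed cycles and compute their means (weight / length). Sample:
  cycle 0 → 0: weight = 4, length = 1, mean = 4/1 ≈ 4.000
  cycle 1 → 1: weight = 1, length = 1, mean = 1/1 ≈ 1.000
  cycle 0 → 1 → 0: weight = 15, length = 2, mean = 15/2 ≈ 7.500
  cycle 1 → 0 → 1: weight = 15, length = 2, mean = 15/2 ≈ 7.500
Minimum mean = 1.000, attained e.g. along the cycle 1 → 1 with weight 1 and length 1. So λ(A) = 1/1 = 1.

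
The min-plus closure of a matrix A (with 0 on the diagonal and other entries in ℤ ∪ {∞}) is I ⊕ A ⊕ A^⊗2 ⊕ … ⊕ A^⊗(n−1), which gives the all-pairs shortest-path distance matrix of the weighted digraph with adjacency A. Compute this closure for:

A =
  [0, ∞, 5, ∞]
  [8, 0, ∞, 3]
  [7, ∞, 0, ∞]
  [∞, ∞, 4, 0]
Closure =
  [0, ∞, 5, ∞]
  [8, 0, 7, 3]
  [7, ∞, 0, ∞]
  [11, ∞, 4, 0]

This is the Floyd-Warshall all-pairs shortest-path computation. For each intermediate vertex k = 0, 1, …, 3, update dist[i][j] ← min(dist[i][j], dist[i][k] + dist[k][j]). The final matrix gives, for each (i, j), the minimum total weight of any directed path from i to j (possibly empty when i = j).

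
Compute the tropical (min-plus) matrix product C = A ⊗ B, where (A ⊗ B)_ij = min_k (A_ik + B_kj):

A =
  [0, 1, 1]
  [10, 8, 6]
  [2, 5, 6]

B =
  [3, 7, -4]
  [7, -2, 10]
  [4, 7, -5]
A ⊗ B =
  [3, -1, -4]
  [10, 6, 1]
  [5, 3, -2]

Apply the min-plus product entry-by-entry:
  C[0][0] = min over k of (A[0][0] + B[0][0] = 0 + 3 = 3, A[0][1] + B[1][0] = 1 + 7 = 8, A[0][2] + B[2][0] = 1 + 4 = 5) = 3 (attained at k = 0)
  C[0][1] = min over k of (A[0][0] + B[0][1] = 0 + 7 = 7, A[0][1] + B[1][1] = 1 + -2 = -1, A[0][2] + B[2][1] = 1 + 7 = 8) = -1 (attained at k = 1)
  C[0][2] = min over k of (A[0][0] + B[0][2] = 0 + -4 = -4, A[0][1] + B[1][2] = 1 + 10 = 11, A[0][2] + B[2][2] = 1 + -5 = -4) = -4 (attained at k = 0)
  C[1][0] = min over k of (A[1][0] + B[0][0] = 10 + 3 = 13, A[1][1] + B[1][0] = 8 + 7 = 15, A[1][2] + B[2][0] = 6 + 4 = 10) = 10 (attained at k = 2)
  C[1][1] = min over k of (A[1][0] + B[0][1] = 10 + 7 = 17, A[1][1] + B[1][1] = 8 + -2 = 6, A[1][2] + B[2][1] = 6 + 7 = 13) = 6 (attained at k = 1)
  C[1][2] = min over k of (A[1][0] + B[0][2] = 10 + -4 = 6, A[1][1] + B[1][2] = 8 + 10 = 18, A[1][2] + B[2][2] = 6 + -5 = 1) = 1 (attained at k = 2)
  C[2][0] = min over k of (A[2][0] + B[0][0] = 2 + 3 = 5, A[2][1] + B[1][0] = 5 + 7 = 12, A[2][2] + B[2][0] = 6 + 4 = 10) = 5 (attained at k = 0)
  C[2][1] = min over k of (A[2][0] + B[0][1] = 2 + 7 = 9, A[2][1] + B[1][1] = 5 + -2 = 3, A[2][2] + B[2][1] = 6 + 7 = 13) = 3 (attained at k = 1)
  C[2][2] = min over k of (A[2][0] + B[0][2] = 2 + -4 = -2, A[2][1] + B[1][2] = 5 + 10 = 15, A[2][2] + B[2][2] = 6 + -5 = 1) = -2 (attained at k = 0)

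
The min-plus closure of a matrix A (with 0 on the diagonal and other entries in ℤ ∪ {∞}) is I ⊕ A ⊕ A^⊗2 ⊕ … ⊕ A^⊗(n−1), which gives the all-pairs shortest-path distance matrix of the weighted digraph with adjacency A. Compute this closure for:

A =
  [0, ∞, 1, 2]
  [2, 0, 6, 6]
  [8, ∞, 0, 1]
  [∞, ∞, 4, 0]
Closure =
  [0, ∞, 1, 2]
  [2, 0, 3, 4]
  [8, ∞, 0, 1]
  [12, ∞, 4, 0]

This is the Floyd-Warshall all-pairs shortest-path computation. For each intermediate vertex k = 0, 1, …, 3, update dist[i][j] ← min(dist[i][j], dist[i][k] + dist[k][j]). The final matrix gives, for each (i, j), the minimum total weight of any directed path from i to j (possibly empty when i = j).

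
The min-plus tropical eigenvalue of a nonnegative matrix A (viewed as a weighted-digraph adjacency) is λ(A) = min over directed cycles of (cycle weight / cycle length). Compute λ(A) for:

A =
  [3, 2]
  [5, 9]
λ(A) = 3

Enumerate directed cycles and compute their means (weight / length). Sample:
  cycle 0 → 0: weight = 3, length = 1, mean = 3/1 ≈ 3.000
  cycle 1 → 1: weight = 9, length = 1, mean = 9/1 ≈ 9.000
  cycle 0 → 1 → 0: weight = 7, length = 2, mean = 7/2 ≈ 3.500
  cycle 1 → 0 → 1: weight = 7, length = 2, mean = 7/2 ≈ 3.500
Minimum mean = 3.000, attained e.g. along the cycle 0 → 0 with weight 3 and length 1. So λ(A) = 3/1 = 3.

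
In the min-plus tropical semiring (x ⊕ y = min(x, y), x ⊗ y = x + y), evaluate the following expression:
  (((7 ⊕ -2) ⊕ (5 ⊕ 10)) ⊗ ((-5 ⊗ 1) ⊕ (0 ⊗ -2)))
(((7 ⊕ -2) ⊕ (5 ⊕ 10)) ⊗ ((-5 ⊗ 1) ⊕ (0 ⊗ -2))) = -6

Expand innermost to outermost. Recall ⊕ takes the minimum of its arguments and ⊗ takes their sum. Working out the expression (((7 ⊕ -2) ⊕ (5 ⊕ 10)) ⊗ ((-5 ⊗ 1) ⊕ (0 ⊗ -2))) gives -6.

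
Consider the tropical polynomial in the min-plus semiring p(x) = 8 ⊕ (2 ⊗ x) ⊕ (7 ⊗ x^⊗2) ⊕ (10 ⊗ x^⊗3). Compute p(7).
p(7) = 8

A tropical monomial a ⊗ x^⊗i evaluates to a + i · x. Evaluating each term at x = 7:
  Term 0 contributes 8 + 0 · 7 = 8
  Term 1 contributes 2 + 1 · 7 = 9
  Term 2 contributes 7 + 2 · 7 = 21
  Term 3 contributes 10 + 3 · 7 = 31
p(7) = ⊕ of these = min[8, 9, 21, 31] = 8.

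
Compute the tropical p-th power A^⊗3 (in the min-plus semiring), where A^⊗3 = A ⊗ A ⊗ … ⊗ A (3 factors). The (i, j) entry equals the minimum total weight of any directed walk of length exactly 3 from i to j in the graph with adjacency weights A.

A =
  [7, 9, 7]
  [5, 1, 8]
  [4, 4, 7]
A^⊗3 =
  [15, 11, 18]
  [7, 3, 10]
  [10, 6, 13]

Each entry (A^⊗3)_ij equals the minimum over all length-3 walks i = v_0 → v_1 → … → v_3 = j of Σ_t A[v_t][v_{t+1}]. For example, for (i, j) = (0, 2) we minimise over 9 possible intermediate vertex sequences; the minimum is 18, attained along the walk 0 → 1 → 1 → 2.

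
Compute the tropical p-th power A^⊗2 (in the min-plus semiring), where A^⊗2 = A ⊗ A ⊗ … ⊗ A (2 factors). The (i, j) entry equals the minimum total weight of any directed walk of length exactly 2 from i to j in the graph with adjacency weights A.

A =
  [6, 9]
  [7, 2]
A^⊗2 =
  [12, 11]
  [9, 4]

Each entry (A^⊗2)_ij equals the minimum over all length-2 walks i = v_0 → v_1 → … → v_2 = j of Σ_t A[v_t][v_{t+1}]. For example, for (i, j) = (0, 1) we minimise over 2 possible intermediate vertex sequences; the minimum is 11, attained along the walk 0 → 1 → 1.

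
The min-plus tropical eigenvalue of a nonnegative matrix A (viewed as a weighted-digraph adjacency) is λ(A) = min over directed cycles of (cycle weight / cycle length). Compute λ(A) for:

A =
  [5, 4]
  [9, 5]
λ(A) = 5

Enumerate directed cycles and compute their means (weight / length). Sample:
  cycle 0 → 0: weight = 5, length = 1, mean = 5/1 ≈ 5.000
  cycle 1 → 1: weight = 5, length = 1, mean = 5/1 ≈ 5.000
  cycle 0 → 1 → 0: weight = 13, length = 2, mean = 13/2 ≈ 6.500
  cycle 1 → 0 → 1: weight = 13, length = 2, mean = 13/2 ≈ 6.500
Minimum mean = 5.000, attained e.g. along the cycle 0 → 0 with weight 5 and length 1. So λ(A) = 5/1 = 5.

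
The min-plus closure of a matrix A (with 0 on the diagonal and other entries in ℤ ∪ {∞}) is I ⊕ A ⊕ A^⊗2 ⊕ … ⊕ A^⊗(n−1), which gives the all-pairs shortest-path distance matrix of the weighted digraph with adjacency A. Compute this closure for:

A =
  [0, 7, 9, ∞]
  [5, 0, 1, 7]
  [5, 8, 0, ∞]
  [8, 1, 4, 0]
Closure =
  [0, 7, 8, 14]
  [5, 0, 1, 7]
  [5, 8, 0, 15]
  [6, 1, 2, 0]

This is the Floyd-Warshall all-pairs shortest-path computation. For each intermediate vertex k = 0, 1, …, 3, update dist[i][j] ← min(dist[i][j], dist[i][k] + dist[k][j]). The final matrix gives, for each (i, j), the minimum total weight of any directed path from i to j (possibly empty when i = j).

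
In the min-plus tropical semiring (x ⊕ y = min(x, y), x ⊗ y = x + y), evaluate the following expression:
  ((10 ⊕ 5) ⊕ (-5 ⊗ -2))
((10 ⊕ 5) ⊕ (-5 ⊗ -2)) = -7

Expand innermost to outermost. Recall ⊕ takes the minimum of its arguments and ⊗ takes their sum. Working out the expression ((10 ⊕ 5) ⊕ (-5 ⊗ -2)) gives -7.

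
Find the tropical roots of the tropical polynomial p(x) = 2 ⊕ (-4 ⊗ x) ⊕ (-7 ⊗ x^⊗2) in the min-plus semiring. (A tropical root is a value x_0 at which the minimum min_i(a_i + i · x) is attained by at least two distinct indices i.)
Roots: {3, 6}

Each tropical root is a break point of the lower envelope of the lines y = a_i + i · x (there are 3 lines, with slopes 0, 1, ..., 2). Only the lines that attain the minimum somewhere contribute to roots; other lines are dominated. Here the surviving (envelope) indices are i = 2, i = 1, i = 0.
Intersections between consecutive envelope lines give the roots: for adjacent envelope indices i < j the intersection is x = (a_i − a_j) / (j − i). Reading off the sorted break points: {3, 6}.
Verification: at each break x_0, at least two indices attain the minimum of min_i(a_i + i · x_0).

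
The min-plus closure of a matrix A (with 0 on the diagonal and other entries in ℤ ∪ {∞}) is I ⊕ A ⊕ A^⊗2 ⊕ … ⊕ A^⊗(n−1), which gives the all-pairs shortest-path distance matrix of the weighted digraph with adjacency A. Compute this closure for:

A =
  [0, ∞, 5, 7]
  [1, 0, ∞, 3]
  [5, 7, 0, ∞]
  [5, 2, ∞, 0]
Closure =
  [0, 9, 5, 7]
  [1, 0, 6, 3]
  [5, 7, 0, 10]
  [3, 2, 8, 0]

This is the Floyd-Warshall all-pairs shortest-path computation. For each intermediate vertex k = 0, 1, …, 3, update dist[i][j] ← min(dist[i][j], dist[i][k] + dist[k][j]). The final matrix gives, for each (i, j), the minimum total weight of any directed path from i to j (possibly empty when i = j).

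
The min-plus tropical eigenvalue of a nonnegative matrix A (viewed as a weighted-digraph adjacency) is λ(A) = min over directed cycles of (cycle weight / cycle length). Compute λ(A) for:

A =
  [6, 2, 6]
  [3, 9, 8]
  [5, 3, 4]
λ(A) = 5/2

Enumerate directed cycles and compute their means (weight / length). Sample:
  cycle 0 → 0: weight = 6, length = 1, mean = 6/1 ≈ 6.000
  cycle 1 → 1: weight = 9, length = 1, mean = 9/1 ≈ 9.000
  cycle 2 → 2: weight = 4, length = 1, mean = 4/1 ≈ 4.000
  cycle 0 → 1 → 0: weight = 5, length = 2, mean = 5/2 ≈ 2.500
  cycle 0 → 2 → 0: weight = 11, length = 2, mean = 11/2 ≈ 5.500
  cycle 1 → 0 → 1: weight = 5, length = 2, mean = 5/2 ≈ 2.500
Minimum mean = 2.500, attained e.g. along the cycle 0 → 1 → 0 with weight 5 and length 2. So λ(A) = 5/2 = 5/2.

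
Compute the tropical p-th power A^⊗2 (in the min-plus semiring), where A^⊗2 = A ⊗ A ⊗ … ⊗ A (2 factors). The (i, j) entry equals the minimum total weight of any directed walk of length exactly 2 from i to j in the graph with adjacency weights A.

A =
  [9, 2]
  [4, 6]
A^⊗2 =
  [6, 8]
  [10, 6]

Each entry (A^⊗2)_ij equals the minimum over all length-2 walks i = v_0 → v_1 → … → v_2 = j of Σ_t A[v_t][v_{t+1}]. For example, for (i, j) = (0, 1) we minimise over 2 possible intermediate vertex sequences; the minimum is 8, attained along the walk 0 → 1 → 1.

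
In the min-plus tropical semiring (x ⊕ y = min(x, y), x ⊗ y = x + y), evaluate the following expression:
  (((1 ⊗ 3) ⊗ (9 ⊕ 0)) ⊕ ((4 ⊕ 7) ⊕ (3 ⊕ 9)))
(((1 ⊗ 3) ⊗ (9 ⊕ 0)) ⊕ ((4 ⊕ 7) ⊕ (3 ⊕ 9))) = 3

Expand innermost to outermost. Recall ⊕ takes the minimum of its arguments and ⊗ takes their sum. Working out the expression (((1 ⊗ 3) ⊗ (9 ⊕ 0)) ⊕ ((4 ⊕ 7) ⊕ (3 ⊕ 9))) gives 3.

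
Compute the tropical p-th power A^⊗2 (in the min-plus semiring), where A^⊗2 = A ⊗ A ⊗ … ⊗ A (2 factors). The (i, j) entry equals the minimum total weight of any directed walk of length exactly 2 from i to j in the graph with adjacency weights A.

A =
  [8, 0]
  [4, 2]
A^⊗2 =
  [4, 2]
  [6, 4]

Each entry (A^⊗2)_ij equals the minimum over all length-2 walks i = v_0 → v_1 → … → v_2 = j of Σ_t A[v_t][v_{t+1}]. For example, for (i, j) = (0, 1) we minimise over 2 possible intermediate vertex sequences; the minimum is 2, attained along the walk 0 → 1 → 1.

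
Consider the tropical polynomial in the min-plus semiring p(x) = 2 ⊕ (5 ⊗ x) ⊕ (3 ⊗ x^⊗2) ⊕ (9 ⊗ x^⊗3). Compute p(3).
p(3) = 2

A tropical monomial a ⊗ x^⊗i evaluates to a + i · x. Evaluating each term at x = 3:
  Term 0 contributes 2 + 0 · 3 = 2
  Term 1 contributes 5 + 1 · 3 = 8
  Term 2 contributes 3 + 2 · 3 = 9
  Term 3 contributes 9 + 3 · 3 = 18
p(3) = ⊕ of these = min[2, 8, 9, 18] = 2.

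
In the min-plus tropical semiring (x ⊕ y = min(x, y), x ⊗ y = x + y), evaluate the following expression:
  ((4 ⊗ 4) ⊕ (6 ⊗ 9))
((4 ⊗ 4) ⊕ (6 ⊗ 9)) = 8

Expand innermost to outermost. Recall ⊕ takes the minimum of its arguments and ⊗ takes their sum. Working out the expression ((4 ⊗ 4) ⊕ (6 ⊗ 9)) gives 8.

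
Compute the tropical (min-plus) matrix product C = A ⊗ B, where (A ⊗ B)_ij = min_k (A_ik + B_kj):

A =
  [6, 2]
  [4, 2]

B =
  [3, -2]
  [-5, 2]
A ⊗ B =
  [-3, 4]
  [-3, 2]

Apply the min-plus product entry-by-entry:
  C[0][0] = min over k of (A[0][0] + B[0][0] = 6 + 3 = 9, A[0][1] + B[1][0] = 2 + -5 = -3) = -3 (attained at k = 1)
  C[0][1] = min over k of (A[0][0] + B[0][1] = 6 + -2 = 4, A[0][1] + B[1][1] = 2 + 2 = 4) = 4 (attained at k = 0)
  C[1][0] = min over k of (A[1][0] + B[0][0] = 4 + 3 = 7, A[1][1] + B[1][0] = 2 + -5 = -3) = -3 (attained at k = 1)
  C[1][1] = min over k of (A[1][0] + B[0][1] = 4 + -2 = 2, A[1][1] + B[1][1] = 2 + 2 = 4) = 2 (attained at k = 0)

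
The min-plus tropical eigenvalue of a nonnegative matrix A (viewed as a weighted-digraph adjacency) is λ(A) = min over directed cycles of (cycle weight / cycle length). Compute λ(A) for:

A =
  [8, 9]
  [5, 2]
λ(A) = 2

Enumerate directed cycles and compute their means (weight / length). Sample:
  cycle 0 → 0: weight = 8, length = 1, mean = 8/1 ≈ 8.000
  cycle 1 → 1: weight = 2, length = 1, mean = 2/1 ≈ 2.000
  cycle 0 → 1 → 0: weight = 14, length = 2, mean = 14/2 ≈ 7.000
  cycle 1 → 0 → 1: weight = 14, length = 2, mean = 14/2 ≈ 7.000
Minimum mean = 2.000, attained e.g. along the cycle 1 → 1 with weight 2 and length 1. So λ(A) = 2/1 = 2.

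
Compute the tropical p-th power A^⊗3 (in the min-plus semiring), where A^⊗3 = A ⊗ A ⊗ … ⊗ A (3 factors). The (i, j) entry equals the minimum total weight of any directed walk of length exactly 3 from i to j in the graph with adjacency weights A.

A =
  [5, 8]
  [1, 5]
A^⊗3 =
  [14, 17]
  [10, 14]

Each entry (A^⊗3)_ij equals the minimum over all length-3 walks i = v_0 → v_1 → … → v_3 = j of Σ_t A[v_t][v_{t+1}]. For example, for (i, j) = (0, 1) we minimise over 4 possible intermediate vertex sequences; the minimum is 17, attained along the walk 0 → 1 → 0 → 1.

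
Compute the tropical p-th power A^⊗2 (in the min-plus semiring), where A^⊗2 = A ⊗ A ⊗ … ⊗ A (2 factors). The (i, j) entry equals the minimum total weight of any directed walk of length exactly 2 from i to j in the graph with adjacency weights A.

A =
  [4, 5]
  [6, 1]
A^⊗2 =
  [8, 6]
  [7, 2]

Each entry (A^⊗2)_ij equals the minimum over all length-2 walks i = v_0 → v_1 → … → v_2 = j of Σ_t A[v_t][v_{t+1}]. For example, for (i, j) = (0, 1) we minimise over 2 possible intermediate vertex sequences; the minimum is 6, attained along the walk 0 → 1 → 1.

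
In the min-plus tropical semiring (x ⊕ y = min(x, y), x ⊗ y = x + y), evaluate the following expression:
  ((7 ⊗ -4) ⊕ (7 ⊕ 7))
((7 ⊗ -4) ⊕ (7 ⊕ 7)) = 3

Expand innermost to outermost. Recall ⊕ takes the minimum of its arguments and ⊗ takes their sum. Working out the expression ((7 ⊗ -4) ⊕ (7 ⊕ 7)) gives 3.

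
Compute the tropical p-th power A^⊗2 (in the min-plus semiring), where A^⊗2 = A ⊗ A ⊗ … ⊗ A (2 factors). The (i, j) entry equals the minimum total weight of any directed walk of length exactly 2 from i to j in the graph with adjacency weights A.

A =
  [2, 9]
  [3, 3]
A^⊗2 =
  [4, 11]
  [5, 6]

Each entry (A^⊗2)_ij equals the minimum over all length-2 walks i = v_0 → v_1 → … → v_2 = j of Σ_t A[v_t][v_{t+1}]. For example, for (i, j) = (0, 1) we minimise over 2 possible intermediate vertex sequences; the minimum is 11, attained along the walk 0 → 0 → 1.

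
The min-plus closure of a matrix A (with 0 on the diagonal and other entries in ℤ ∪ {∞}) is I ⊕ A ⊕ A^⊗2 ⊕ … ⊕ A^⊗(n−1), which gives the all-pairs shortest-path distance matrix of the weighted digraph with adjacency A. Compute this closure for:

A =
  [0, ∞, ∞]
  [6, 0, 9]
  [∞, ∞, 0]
Closure =
  [0, ∞, ∞]
  [6, 0, 9]
  [∞, ∞, 0]

This is the Floyd-Warshall all-pairs shortest-path computation. For each intermediate vertex k = 0, 1, …, 2, update dist[i][j] ← min(dist[i][j], dist[i][k] + dist[k][j]). The final matrix gives, for each (i, j), the minimum total weight of any directed path from i to j (possibly empty when i = j).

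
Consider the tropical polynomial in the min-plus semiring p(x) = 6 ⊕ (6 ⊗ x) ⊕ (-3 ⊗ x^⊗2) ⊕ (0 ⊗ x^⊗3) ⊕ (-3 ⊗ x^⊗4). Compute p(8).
p(8) = 6

A tropical monomial a ⊗ x^⊗i evaluates to a + i · x. Evaluating each term at x = 8:
  Term 0 contributes 6 + 0 · 8 = 6
  Term 1 contributes 6 + 1 · 8 = 14
  Term 2 contributes -3 + 2 · 8 = 13
  Term 3 contributes 0 + 3 · 8 = 24
  Term 4 contributes -3 + 4 · 8 = 29
p(8) = ⊕ of these = min[6, 14, 13, 24, 29] = 6.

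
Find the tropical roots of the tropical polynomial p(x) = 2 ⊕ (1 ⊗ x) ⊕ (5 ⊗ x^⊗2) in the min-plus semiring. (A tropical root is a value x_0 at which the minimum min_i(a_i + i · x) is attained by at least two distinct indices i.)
Roots: {-4, 1}

Each tropical root is a break point of the lower envelope of the lines y = a_i + i · x (there are 3 lines, with slopes 0, 1, ..., 2). Only the lines that attain the minimum somewhere contribute to roots; other lines are dominated. Here the surviving (envelope) indices are i = 2, i = 1, i = 0.
Intersections between consecutive envelope lines give the roots: for adjacent envelope indices i < j the intersection is x = (a_i − a_j) / (j − i). Reading off the sorted break points: {-4, 1}.
Verification: at each break x_0, at least two indices attain the minimum of min_i(a_i + i · x_0).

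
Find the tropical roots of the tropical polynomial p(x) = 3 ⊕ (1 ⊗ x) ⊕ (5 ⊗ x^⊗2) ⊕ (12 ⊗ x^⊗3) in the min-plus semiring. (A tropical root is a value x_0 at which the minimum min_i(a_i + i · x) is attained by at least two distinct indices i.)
Roots: {-7, -4, 2}

Each tropical root is a break point of the lower envelope of the lines y = a_i + i · x (there are 4 lines, with slopes 0, 1, ..., 3). Only the lines that attain the minimum somewhere contribute to roots; other lines are dominated. Here the surviving (envelope) indices are i = 3, i = 2, i = 1, i = 0.
Intersections between consecutive envelope lines give the roots: for adjacent envelope indices i < j the intersection is x = (a_i − a_j) / (j − i). Reading off the sorted break points: {-7, -4, 2}.
Verification: at each break x_0, at least two indices attain the minimum of min_i(a_i + i · x_0).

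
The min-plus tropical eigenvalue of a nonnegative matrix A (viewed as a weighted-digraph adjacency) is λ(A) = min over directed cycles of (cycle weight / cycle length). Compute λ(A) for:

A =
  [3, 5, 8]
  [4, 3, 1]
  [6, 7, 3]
λ(A) = 3

Enumerate directed cycles and compute their means (weight / length). Sample:
  cycle 0 → 0: weight = 3, length = 1, mean = 3/1 ≈ 3.000
  cycle 1 → 1: weight = 3, length = 1, mean = 3/1 ≈ 3.000
  cycle 2 → 2: weight = 3, length = 1, mean = 3/1 ≈ 3.000
  cycle 0 → 1 → 0: weight = 9, length = 2, mean = 9/2 ≈ 4.500
  cycle 0 → 2 → 0: weight = 14, length = 2, mean = 14/2 ≈ 7.000
  cycle 1 → 0 → 1: weight = 9, length = 2, mean = 9/2 ≈ 4.500
Minimum mean = 3.000, attained e.g. along the cycle 0 → 0 with weight 3 and length 1. So λ(A) = 3/1 = 3.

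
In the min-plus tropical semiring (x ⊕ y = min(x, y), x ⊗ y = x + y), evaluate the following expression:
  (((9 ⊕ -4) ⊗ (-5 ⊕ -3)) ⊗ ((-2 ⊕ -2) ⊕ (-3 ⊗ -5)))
(((9 ⊕ -4) ⊗ (-5 ⊕ -3)) ⊗ ((-2 ⊕ -2) ⊕ (-3 ⊗ -5))) = -17

Expand innermost to outermost. Recall ⊕ takes the minimum of its arguments and ⊗ takes their sum. Working out the expression (((9 ⊕ -4) ⊗ (-5 ⊕ -3)) ⊗ ((-2 ⊕ -2) ⊕ (-3 ⊗ -5))) gives -17.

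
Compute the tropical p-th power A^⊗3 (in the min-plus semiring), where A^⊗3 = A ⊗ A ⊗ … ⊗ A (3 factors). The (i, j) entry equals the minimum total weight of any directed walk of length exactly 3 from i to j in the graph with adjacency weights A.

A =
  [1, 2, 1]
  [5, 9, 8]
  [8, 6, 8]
A^⊗3 =
  [3, 4, 3]
  [7, 8, 7]
  [10, 11, 10]

Each entry (A^⊗3)_ij equals the minimum over all length-3 walks i = v_0 → v_1 → … → v_3 = j of Σ_t A[v_t][v_{t+1}]. For example, for (i, j) = (0, 2) we minimise over 9 possible intermediate vertex sequences; the minimum is 3, attained along the walk 0 → 0 → 0 → 2.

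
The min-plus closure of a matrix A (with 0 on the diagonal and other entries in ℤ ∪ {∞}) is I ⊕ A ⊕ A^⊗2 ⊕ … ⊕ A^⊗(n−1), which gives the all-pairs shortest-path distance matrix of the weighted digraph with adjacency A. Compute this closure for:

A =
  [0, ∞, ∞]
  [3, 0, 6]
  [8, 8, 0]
Closure =
  [0, ∞, ∞]
  [3, 0, 6]
  [8, 8, 0]

This is the Floyd-Warshall all-pairs shortest-path computation. For each intermediate vertex k = 0, 1, …, 2, update dist[i][j] ← min(dist[i][j], dist[i][k] + dist[k][j]). The final matrix gives, for each (i, j), the minimum total weight of any directed path from i to j (possibly empty when i = j).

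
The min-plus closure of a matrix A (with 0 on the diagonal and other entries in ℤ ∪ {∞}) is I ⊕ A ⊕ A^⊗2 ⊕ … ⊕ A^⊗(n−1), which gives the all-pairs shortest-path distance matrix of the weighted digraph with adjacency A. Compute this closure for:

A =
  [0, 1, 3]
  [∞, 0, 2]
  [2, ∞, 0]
Closure =
  [0, 1, 3]
  [4, 0, 2]
  [2, 3, 0]

This is the Floyd-Warshall all-pairs shortest-path computation. For each intermediate vertex k = 0, 1, …, 2, update dist[i][j] ← min(dist[i][j], dist[i][k] + dist[k][j]). The final matrix gives, for each (i, j), the minimum total weight of any directed path from i to j (possibly empty when i = j).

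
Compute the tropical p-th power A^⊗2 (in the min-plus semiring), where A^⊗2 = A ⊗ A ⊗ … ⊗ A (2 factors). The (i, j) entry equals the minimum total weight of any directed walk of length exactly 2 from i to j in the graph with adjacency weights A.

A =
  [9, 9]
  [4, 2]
A^⊗2 =
  [13, 11]
  [6, 4]

Each entry (A^⊗2)_ij equals the minimum over all length-2 walks i = v_0 → v_1 → … → v_2 = j of Σ_t A[v_t][v_{t+1}]. For example, for (i, j) = (0, 1) we minimise over 2 possible intermediate vertex sequences; the minimum is 11, attained along the walk 0 → 1 → 1.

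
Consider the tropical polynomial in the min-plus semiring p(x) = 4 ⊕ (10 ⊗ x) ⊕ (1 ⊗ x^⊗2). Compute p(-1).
p(-1) = -1

A tropical monomial a ⊗ x^⊗i evaluates to a + i · x. Evaluating each term at x = -1:
  Term 0 contributes 4 + 0 · -1 = 4
  Term 1 contributes 10 + 1 · -1 = 9
  Term 2 contributes 1 + 2 · -1 = -1
p(-1) = ⊕ of these = min[4, 9, -1] = -1.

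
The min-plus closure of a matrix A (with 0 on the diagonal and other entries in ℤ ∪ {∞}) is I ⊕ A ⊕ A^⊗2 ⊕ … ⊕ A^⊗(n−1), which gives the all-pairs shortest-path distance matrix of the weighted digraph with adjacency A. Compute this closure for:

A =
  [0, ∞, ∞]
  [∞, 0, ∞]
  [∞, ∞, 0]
Closure =
  [0, ∞, ∞]
  [∞, 0, ∞]
  [∞, ∞, 0]

This is the Floyd-Warshall all-pairs shortest-path computation. For each intermediate vertex k = 0, 1, …, 2, update dist[i][j] ← min(dist[i][j], dist[i][k] + dist[k][j]). The final matrix gives, for each (i, j), the minimum total weight of any directed path from i to j (possibly empty when i = j).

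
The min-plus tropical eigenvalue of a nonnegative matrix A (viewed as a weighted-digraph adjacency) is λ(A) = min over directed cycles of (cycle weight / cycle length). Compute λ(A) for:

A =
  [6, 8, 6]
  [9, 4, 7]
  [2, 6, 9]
λ(A) = 4

Enumerate directed cycles and compute their means (weight / length). Sample:
  cycle 0 → 0: weight = 6, length = 1, mean = 6/1 ≈ 6.000
  cycle 1 → 1: weight = 4, length = 1, mean = 4/1 ≈ 4.000
  cycle 2 → 2: weight = 9, length = 1, mean = 9/1 ≈ 9.000
  cycle 0 → 1 → 0: weight = 17, length = 2, mean = 17/2 ≈ 8.500
  cycle 0 → 2 → 0: weight = 8, length = 2, mean = 8/2 ≈ 4.000
  cycle 1 → 0 → 1: weight = 17, length = 2, mean = 17/2 ≈ 8.500
Minimum mean = 4.000, attained e.g. along the cycle 1 → 1 with weight 4 and length 1. So λ(A) = 4/1 = 4.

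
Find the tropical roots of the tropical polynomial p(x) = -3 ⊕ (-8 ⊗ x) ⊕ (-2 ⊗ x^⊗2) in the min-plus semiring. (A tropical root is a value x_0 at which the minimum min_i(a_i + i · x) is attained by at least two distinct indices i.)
Roots: {-6, 5}

Each tropical root is a break point of the lower envelope of the lines y = a_i + i · x (there are 3 lines, with slopes 0, 1, ..., 2). Only the lines that attain the minimum somewhere contribute to roots; other lines are dominated. Here the surviving (envelope) indices are i = 2, i = 1, i = 0.
Intersections between consecutive envelope lines give the roots: for adjacent envelope indices i < j the intersection is x = (a_i − a_j) / (j − i). Reading off the sorted break points: {-6, 5}.
Verification: at each break x_0, at least two indices attain the minimum of min_i(a_i + i · x_0).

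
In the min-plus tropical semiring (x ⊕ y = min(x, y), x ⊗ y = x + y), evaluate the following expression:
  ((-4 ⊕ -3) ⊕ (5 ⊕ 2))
((-4 ⊕ -3) ⊕ (5 ⊕ 2)) = -4

Expand innermost to outermost. Recall ⊕ takes the minimum of its arguments and ⊗ takes their sum. Working out the expression ((-4 ⊕ -3) ⊕ (5 ⊕ 2)) gives -4.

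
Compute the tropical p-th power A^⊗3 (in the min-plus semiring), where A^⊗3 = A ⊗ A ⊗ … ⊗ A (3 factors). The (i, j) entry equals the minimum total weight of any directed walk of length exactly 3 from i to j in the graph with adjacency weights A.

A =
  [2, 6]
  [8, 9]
A^⊗3 =
  [6, 10]
  [12, 16]

Each entry (A^⊗3)_ij equals the minimum over all length-3 walks i = v_0 → v_1 → … → v_3 = j of Σ_t A[v_t][v_{t+1}]. For example, for (i, j) = (0, 1) we minimise over 4 possible intermediate vertex sequences; the minimum is 10, attained along the walk 0 → 0 → 0 → 1.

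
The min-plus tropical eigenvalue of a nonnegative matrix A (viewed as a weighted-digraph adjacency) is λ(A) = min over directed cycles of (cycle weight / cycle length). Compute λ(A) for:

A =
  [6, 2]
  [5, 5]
λ(A) = 7/2

Enumerate directed cycles and compute their means (weight / length). Sample:
  cycle 0 → 0: weight = 6, length = 1, mean = 6/1 ≈ 6.000
  cycle 1 → 1: weight = 5, length = 1, mean = 5/1 ≈ 5.000
  cycle 0 → 1 → 0: weight = 7, length = 2, mean = 7/2 ≈ 3.500
  cycle 1 → 0 → 1: weight = 7, length = 2, mean = 7/2 ≈ 3.500
Minimum mean = 3.500, attained e.g. along the cycle 0 → 1 → 0 with weight 7 and length 2. So λ(A) = 7/2 = 7/2.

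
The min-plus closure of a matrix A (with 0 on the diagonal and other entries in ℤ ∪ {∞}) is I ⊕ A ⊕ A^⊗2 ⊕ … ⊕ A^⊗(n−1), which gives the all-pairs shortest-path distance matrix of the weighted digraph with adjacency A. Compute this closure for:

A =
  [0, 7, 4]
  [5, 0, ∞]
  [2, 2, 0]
Closure =
  [0, 6, 4]
  [5, 0, 9]
  [2, 2, 0]

This is the Floyd-Warshall all-pairs shortest-path computation. For each intermediate vertex k = 0, 1, …, 2, update dist[i][j] ← min(dist[i][j], dist[i][k] + dist[k][j]). The final matrix gives, for each (i, j), the minimum total weight of any directed path from i to j (possibly empty when i = j).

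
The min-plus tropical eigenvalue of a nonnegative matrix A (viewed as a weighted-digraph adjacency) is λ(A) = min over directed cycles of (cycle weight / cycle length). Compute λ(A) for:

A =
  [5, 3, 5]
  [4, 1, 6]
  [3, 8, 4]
λ(A) = 1

Enumerate directed cycles and compute their means (weight / length). Sample:
  cycle 0 → 0: weight = 5, length = 1, mean = 5/1 ≈ 5.000
  cycle 1 → 1: weight = 1, length = 1, mean = 1/1 ≈ 1.000
  cycle 2 → 2: weight = 4, length = 1, mean = 4/1 ≈ 4.000
  cycle 0 → 1 → 0: weight = 7, length = 2, mean = 7/2 ≈ 3.500
  cycle 0 → 2 → 0: weight = 8, length = 2, mean = 8/2 ≈ 4.000
  cycle 1 → 0 → 1: weight = 7, length = 2, mean = 7/2 ≈ 3.500
Minimum mean = 1.000, attained e.g. along the cycle 1 → 1 with weight 1 and length 1. So λ(A) = 1/1 = 1.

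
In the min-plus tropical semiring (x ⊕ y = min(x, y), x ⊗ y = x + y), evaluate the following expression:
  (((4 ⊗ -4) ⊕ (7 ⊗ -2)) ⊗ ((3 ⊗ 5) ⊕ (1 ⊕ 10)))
(((4 ⊗ -4) ⊕ (7 ⊗ -2)) ⊗ ((3 ⊗ 5) ⊕ (1 ⊕ 10))) = 1

Expand innermost to outermost. Recall ⊕ takes the minimum of its arguments and ⊗ takes their sum. Working out the expression (((4 ⊗ -4) ⊕ (7 ⊗ -2)) ⊗ ((3 ⊗ 5) ⊕ (1 ⊕ 10))) gives 1.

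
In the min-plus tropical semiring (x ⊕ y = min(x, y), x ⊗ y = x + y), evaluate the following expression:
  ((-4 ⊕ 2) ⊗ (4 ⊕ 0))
((-4 ⊕ 2) ⊗ (4 ⊕ 0)) = -4

Expand innermost to outermost. Recall ⊕ takes the minimum of its arguments and ⊗ takes their sum. Working out the expression ((-4 ⊕ 2) ⊗ (4 ⊕ 0)) gives -4.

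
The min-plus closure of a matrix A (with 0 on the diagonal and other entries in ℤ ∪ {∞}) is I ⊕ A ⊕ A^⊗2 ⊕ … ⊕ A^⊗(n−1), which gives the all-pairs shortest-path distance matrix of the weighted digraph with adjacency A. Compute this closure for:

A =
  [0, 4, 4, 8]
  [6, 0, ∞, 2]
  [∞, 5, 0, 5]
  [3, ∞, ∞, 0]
Closure =
  [0, 4, 4, 6]
  [5, 0, 9, 2]
  [8, 5, 0, 5]
  [3, 7, 7, 0]

This is the Floyd-Warshall all-pairs shortest-path computation. For each intermediate vertex k = 0, 1, …, 3, update dist[i][j] ← min(dist[i][j], dist[i][k] + dist[k][j]). The final matrix gives, for each (i, j), the minimum total weight of any directed path from i to j (possibly empty when i = j).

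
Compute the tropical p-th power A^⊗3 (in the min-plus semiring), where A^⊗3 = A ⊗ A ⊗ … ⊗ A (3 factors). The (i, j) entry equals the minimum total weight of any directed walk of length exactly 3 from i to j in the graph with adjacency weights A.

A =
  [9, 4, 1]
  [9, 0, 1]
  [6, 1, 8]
A^⊗3 =
  [11, 2, 3]
  [7, 0, 1]
  [8, 1, 2]

Each entry (A^⊗3)_ij equals the minimum over all length-3 walks i = v_0 → v_1 → … → v_3 = j of Σ_t A[v_t][v_{t+1}]. For example, for (i, j) = (0, 2) we minimise over 9 possible intermediate vertex sequences; the minimum is 3, attained along the walk 0 → 2 → 1 → 2.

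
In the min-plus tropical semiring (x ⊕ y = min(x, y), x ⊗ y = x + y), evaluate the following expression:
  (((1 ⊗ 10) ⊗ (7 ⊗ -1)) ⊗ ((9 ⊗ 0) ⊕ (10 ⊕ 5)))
(((1 ⊗ 10) ⊗ (7 ⊗ -1)) ⊗ ((9 ⊗ 0) ⊕ (10 ⊕ 5))) = 22

Expand innermost to outermost. Recall ⊕ takes the minimum of its arguments and ⊗ takes their sum. Working out the expression (((1 ⊗ 10) ⊗ (7 ⊗ -1)) ⊗ ((9 ⊗ 0) ⊕ (10 ⊕ 5))) gives 22.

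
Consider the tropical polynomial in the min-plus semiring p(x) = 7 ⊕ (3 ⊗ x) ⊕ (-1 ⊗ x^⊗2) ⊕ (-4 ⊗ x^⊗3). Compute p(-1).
p(-1) = -7

A tropical monomial a ⊗ x^⊗i evaluates to a + i · x. Evaluating each term at x = -1:
  Term 0 contributes 7 + 0 · -1 = 7
  Term 1 contributes 3 + 1 · -1 = 2
  Term 2 contributes -1 + 2 · -1 = -3
  Term 3 contributes -4 + 3 · -1 = -7
p(-1) = ⊕ of these = min[7, 2, -3, -7] = -7.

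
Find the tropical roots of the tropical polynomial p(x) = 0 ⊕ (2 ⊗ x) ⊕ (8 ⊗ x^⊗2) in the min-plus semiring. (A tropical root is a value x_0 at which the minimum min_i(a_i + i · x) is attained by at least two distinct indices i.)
Roots: {-6, -2}

Each tropical root is a break point of the lower envelope of the lines y = a_i + i · x (there are 3 lines, with slopes 0, 1, ..., 2). Only the lines that attain the minimum somewhere contribute to roots; other lines are dominated. Here the surviving (envelope) indices are i = 2, i = 1, i = 0.
Intersections between consecutive envelope lines give the roots: for adjacent envelope indices i < j the intersection is x = (a_i − a_j) / (j − i). Reading off the sorted break points: {-6, -2}.
Verification: at each break x_0, at least two indices attain the minimum of min_i(a_i + i · x_0).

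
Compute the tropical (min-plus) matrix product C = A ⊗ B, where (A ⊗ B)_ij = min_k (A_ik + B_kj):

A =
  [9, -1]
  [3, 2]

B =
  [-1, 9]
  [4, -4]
A ⊗ B =
  [3, -5]
  [2, -2]

Apply the min-plus product entry-by-entry:
  C[0][0] = min over k of (A[0][0] + B[0][0] = 9 + -1 = 8, A[0][1] + B[1][0] = -1 + 4 = 3) = 3 (attained at k = 1)
  C[0][1] = min over k of (A[0][0] + B[0][1] = 9 + 9 = 18, A[0][1] + B[1][1] = -1 + -4 = -5) = -5 (attained at k = 1)
  C[1][0] = min over k of (A[1][0] + B[0][0] = 3 + -1 = 2, A[1][1] + B[1][0] = 2 + 4 = 6) = 2 (attained at k = 0)
  C[1][1] = min over k of (A[1][0] + B[0][1] = 3 + 9 = 12, A[1][1] + B[1][1] = 2 + -4 = -2) = -2 (attained at k = 1)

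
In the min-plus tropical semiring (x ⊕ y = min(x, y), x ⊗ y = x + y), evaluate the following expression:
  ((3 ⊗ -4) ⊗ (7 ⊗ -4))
((3 ⊗ -4) ⊗ (7 ⊗ -4)) = 2

Expand innermost to outermost. Recall ⊕ takes the minimum of its arguments and ⊗ takes their sum. Working out the expression ((3 ⊗ -4) ⊗ (7 ⊗ -4)) gives 2.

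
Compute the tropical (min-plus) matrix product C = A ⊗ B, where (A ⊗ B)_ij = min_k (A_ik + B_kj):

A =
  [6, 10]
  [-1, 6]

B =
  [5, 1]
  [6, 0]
A ⊗ B =
  [11, 7]
  [4, 0]

Apply the min-plus product entry-by-entry:
  C[0][0] = min over k of (A[0][0] + B[0][0] = 6 + 5 = 11, A[0][1] + B[1][0] = 10 + 6 = 16) = 11 (attained at k = 0)
  C[0][1] = min over k of (A[0][0] + B[0][1] = 6 + 1 = 7, A[0][1] + B[1][1] = 10 + 0 = 10) = 7 (attained at k = 0)
  C[1][0] = min over k of (A[1][0] + B[0][0] = -1 + 5 = 4, A[1][1] + B[1][0] = 6 + 6 = 12) = 4 (attained at k = 0)
  C[1][1] = min over k of (A[1][0] + B[0][1] = -1 + 1 = 0, A[1][1] + B[1][1] = 6 + 0 = 6) = 0 (attained at k = 0)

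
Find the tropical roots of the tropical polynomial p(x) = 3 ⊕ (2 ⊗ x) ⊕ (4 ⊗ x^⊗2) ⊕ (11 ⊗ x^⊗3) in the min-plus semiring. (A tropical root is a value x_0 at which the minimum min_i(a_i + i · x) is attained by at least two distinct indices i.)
Roots: {-7, -2, 1}

Each tropical root is a break point of the lower envelope of the lines y = a_i + i · x (there are 4 lines, with slopes 0, 1, ..., 3). Only the lines that attain the minimum somewhere contribute to roots; other lines are dominated. Here the surviving (envelope) indices are i = 3, i = 2, i = 1, i = 0.
Intersections between consecutive envelope lines give the roots: for adjacent envelope indices i < j the intersection is x = (a_i − a_j) / (j − i). Reading off the sorted break points: {-7, -2, 1}.
Verification: at each break x_0, at least two indices attain the minimum of min_i(a_i + i · x_0).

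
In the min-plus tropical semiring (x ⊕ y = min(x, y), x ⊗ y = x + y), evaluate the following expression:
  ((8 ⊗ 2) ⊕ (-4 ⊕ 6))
((8 ⊗ 2) ⊕ (-4 ⊕ 6)) = -4

Expand innermost to outermost. Recall ⊕ takes the minimum of its arguments and ⊗ takes their sum. Working out the expression ((8 ⊗ 2) ⊕ (-4 ⊕ 6)) gives -4.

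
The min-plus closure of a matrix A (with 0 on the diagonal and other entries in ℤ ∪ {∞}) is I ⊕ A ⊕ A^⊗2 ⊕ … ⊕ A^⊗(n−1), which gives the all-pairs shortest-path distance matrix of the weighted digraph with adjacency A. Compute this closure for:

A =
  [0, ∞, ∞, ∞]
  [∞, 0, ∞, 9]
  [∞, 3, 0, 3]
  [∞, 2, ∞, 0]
Closure =
  [0, ∞, ∞, ∞]
  [∞, 0, ∞, 9]
  [∞, 3, 0, 3]
  [∞, 2, ∞, 0]

This is the Floyd-Warshall all-pairs shortest-path computation. For each intermediate vertex k = 0, 1, …, 3, update dist[i][j] ← min(dist[i][j], dist[i][k] + dist[k][j]). The final matrix gives, for each (i, j), the minimum total weight of any directed path from i to j (possibly empty when i = j).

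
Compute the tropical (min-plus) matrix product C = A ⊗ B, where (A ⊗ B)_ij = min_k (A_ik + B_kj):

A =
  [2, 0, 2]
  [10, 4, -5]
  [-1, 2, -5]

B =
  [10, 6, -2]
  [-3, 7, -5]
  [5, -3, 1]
A ⊗ B =
  [-3, -1, -5]
  [0, -8, -4]
  [-1, -8, -4]

Apply the min-plus product entry-by-entry:
  C[0][0] = min over k of (A[0][0] + B[0][0] = 2 + 10 = 12, A[0][1] + B[1][0] = 0 + -3 = -3, A[0][2] + B[2][0] = 2 + 5 = 7) = -3 (attained at k = 1)
  C[0][1] = min over k of (A[0][0] + B[0][1] = 2 + 6 = 8, A[0][1] + B[1][1] = 0 + 7 = 7, A[0][2] + B[2][1] = 2 + -3 = -1) = -1 (attained at k = 2)
  C[0][2] = min over k of (A[0][0] + B[0][2] = 2 + -2 = 0, A[0][1] + B[1][2] = 0 + -5 = -5, A[0][2] + B[2][2] = 2 + 1 = 3) = -5 (attained at k = 1)
  C[1][0] = min over k of (A[1][0] + B[0][0] = 10 + 10 = 20, A[1][1] + B[1][0] = 4 + -3 = 1, A[1][2] + B[2][0] = -5 + 5 = 0) = 0 (attained at k = 2)
  C[1][1] = min over k of (A[1][0] + B[0][1] = 10 + 6 = 16, A[1][1] + B[1][1] = 4 + 7 = 11, A[1][2] + B[2][1] = -5 + -3 = -8) = -8 (attained at k = 2)
  C[1][2] = min over k of (A[1][0] + B[0][2] = 10 + -2 = 8, A[1][1] + B[1][2] = 4 + -5 = -1, A[1][2] + B[2][2] = -5 + 1 = -4) = -4 (attained at k = 2)
  C[2][0] = min over k of (A[2][0] + B[0][0] = -1 + 10 = 9, A[2][1] + B[1][0] = 2 + -3 = -1, A[2][2] + B[2][0] = -5 + 5 = 0) = -1 (attained at k = 1)
  C[2][1] = min over k of (A[2][0] + B[0][1] = -1 + 6 = 5, A[2][1] + B[1][1] = 2 + 7 = 9, A[2][2] + B[2][1] = -5 + -3 = -8) = -8 (attained at k = 2)
  C[2][2] = min over k of (A[2][0] + B[0][2] = -1 + -2 = -3, A[2][1] + B[1][2] = 2 + -5 = -3, A[2][2] + B[2][2] = -5 + 1 = -4) = -4 (attained at k = 2)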